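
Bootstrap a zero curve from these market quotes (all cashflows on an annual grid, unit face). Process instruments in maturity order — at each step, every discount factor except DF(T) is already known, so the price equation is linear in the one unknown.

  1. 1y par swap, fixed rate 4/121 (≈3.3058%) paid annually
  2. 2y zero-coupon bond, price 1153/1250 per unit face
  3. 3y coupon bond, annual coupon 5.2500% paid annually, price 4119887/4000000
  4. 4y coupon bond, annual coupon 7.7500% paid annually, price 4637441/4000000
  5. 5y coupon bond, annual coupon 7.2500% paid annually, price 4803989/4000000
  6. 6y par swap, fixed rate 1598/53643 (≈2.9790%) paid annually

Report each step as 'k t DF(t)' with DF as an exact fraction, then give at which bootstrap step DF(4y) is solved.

step 1 [1y] swap r/1=4/121: DF=(1 − 4/121·(0))/(1+4/121) = 121/125 ≈ 0.968000
step 2 [2y] zero: DF = P = 1153/1250 ≈ 0.922400
step 3 [3y] bond c/1=21/400: DF=(4119887/4000000 − 21/400·(0.968000+0.922400))/(1+21/400) = 8843/10000 ≈ 0.884300
step 4 [4y] bond c/1=31/400: DF=(4637441/4000000 − 31/400·(0.968000+0.922400+0.884300))/(1+31/400) = 2191/2500 ≈ 0.876400
step 5 [5y] bond c/1=29/400: DF=(4803989/4000000 − 29/400·(0.968000+0.922400+0.884300+0.876400))/(1+29/400) = 873/1000 ≈ 0.873000
step 6 [6y] swap r/1=1598/53643: DF=(1 − 1598/53643·(0.968000+0.922400+0.884300+0.876400+0.873000))/(1+1598/53643) = 4201/5000 ≈ 0.840200

1 1 121/125
2 2 1153/1250
3 3 8843/10000
4 4 2191/2500
5 5 873/1000
6 6 4201/5000
DF(4y) is solved at step 4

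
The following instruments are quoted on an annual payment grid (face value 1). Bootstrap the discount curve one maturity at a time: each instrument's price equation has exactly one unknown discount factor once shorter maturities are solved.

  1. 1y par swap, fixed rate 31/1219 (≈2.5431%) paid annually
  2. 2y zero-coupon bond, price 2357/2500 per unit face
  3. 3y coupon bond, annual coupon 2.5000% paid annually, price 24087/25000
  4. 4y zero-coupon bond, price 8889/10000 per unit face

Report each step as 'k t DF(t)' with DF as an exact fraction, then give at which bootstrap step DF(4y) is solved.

step 1 [1y] swap r/1=31/1219: DF=(1 − 31/1219·(0))/(1+31/1219) = 1219/1250 ≈ 0.975200
step 2 [2y] zero: DF = P = 2357/2500 ≈ 0.942800
step 3 [3y] bond c/1=1/40: DF=(24087/25000 − 1/40·(0.975200+0.942800))/(1+1/40) = 2233/2500 ≈ 0.893200
step 4 [4y] zero: DF = P = 8889/10000 ≈ 0.888900

1 1 1219/1250
2 2 2357/2500
3 3 2233/2500
4 4 8889/10000
DF(4y) is solved at step 4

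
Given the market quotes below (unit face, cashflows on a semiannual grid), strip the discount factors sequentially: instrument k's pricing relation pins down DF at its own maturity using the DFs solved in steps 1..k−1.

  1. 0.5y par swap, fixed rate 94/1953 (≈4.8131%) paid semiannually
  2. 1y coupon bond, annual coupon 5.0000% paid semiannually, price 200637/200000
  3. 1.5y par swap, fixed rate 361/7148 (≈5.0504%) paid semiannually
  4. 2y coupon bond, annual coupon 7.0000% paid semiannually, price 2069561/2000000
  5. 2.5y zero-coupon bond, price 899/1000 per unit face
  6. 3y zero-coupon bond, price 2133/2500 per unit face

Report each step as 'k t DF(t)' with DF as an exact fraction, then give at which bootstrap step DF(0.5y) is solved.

step 1 [0.5y] swap r/2=47/1953: DF=(1 − 47/1953·(0))/(1+47/1953) = 1953/2000 ≈ 0.976500
step 2 [1y] bond c/2=1/40: DF=(200637/200000 − 1/40·(0.976500))/(1+1/40) = 9549/10000 ≈ 0.954900
step 3 [1.5y] swap r/2=361/14296: DF=(1 − 361/14296·(0.976500+0.954900))/(1+361/14296) = 4639/5000 ≈ 0.927800
step 4 [2y] bond c/2=7/200: DF=(2069561/2000000 − 7/200·(0.976500+0.954900+0.927800))/(1+7/200) = 9031/10000 ≈ 0.903100
step 5 [2.5y] zero: DF = P = 899/1000 ≈ 0.899000
step 6 [3y] zero: DF = P = 2133/2500 ≈ 0.853200

1 1/2 1953/2000
2 1 9549/10000
3 3/2 4639/5000
4 2 9031/10000
5 5/2 899/1000
6 3 2133/2500
DF(0.5y) is solved at step 1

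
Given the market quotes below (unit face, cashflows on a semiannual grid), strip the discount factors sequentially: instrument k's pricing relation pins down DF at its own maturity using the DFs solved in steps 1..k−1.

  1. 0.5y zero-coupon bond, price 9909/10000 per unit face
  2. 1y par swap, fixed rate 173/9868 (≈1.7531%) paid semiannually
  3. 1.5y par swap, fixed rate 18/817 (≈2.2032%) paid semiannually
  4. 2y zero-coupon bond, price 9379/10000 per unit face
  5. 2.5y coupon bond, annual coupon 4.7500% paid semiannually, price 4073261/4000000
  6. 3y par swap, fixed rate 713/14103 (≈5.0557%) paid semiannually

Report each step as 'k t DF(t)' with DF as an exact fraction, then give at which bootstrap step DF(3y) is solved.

1 1/2 9909/10000
2 1 9827/10000
3 3/2 2419/2500
4 2 9379/10000
5 5/2 9047/10000
6 3 4287/5000
DF(3y) is solved at step 6

step 1 [0.5y] zero: DF = P = 9909/10000 ≈ 0.990900
step 2 [1y] swap r/2=173/19736: DF=(1 − 173/19736·(0.990900))/(1+173/19736) = 9827/10000 ≈ 0.982700
step 3 [1.5y] swap r/2=9/817: DF=(1 − 9/817·(0.990900+0.982700))/(1+9/817) = 2419/2500 ≈ 0.967600
step 4 [2y] zero: DF = P = 9379/10000 ≈ 0.937900
step 5 [2.5y] bond c/2=19/800: DF=(4073261/4000000 − 19/800·(0.990900+0.982700+0.967600+0.937900))/(1+19/800) = 9047/10000 ≈ 0.904700
step 6 [3y] swap r/2=713/28206: DF=(1 − 713/28206·(0.990900+0.982700+0.967600+0.937900+0.904700))/(1+713/28206) = 4287/5000 ≈ 0.857400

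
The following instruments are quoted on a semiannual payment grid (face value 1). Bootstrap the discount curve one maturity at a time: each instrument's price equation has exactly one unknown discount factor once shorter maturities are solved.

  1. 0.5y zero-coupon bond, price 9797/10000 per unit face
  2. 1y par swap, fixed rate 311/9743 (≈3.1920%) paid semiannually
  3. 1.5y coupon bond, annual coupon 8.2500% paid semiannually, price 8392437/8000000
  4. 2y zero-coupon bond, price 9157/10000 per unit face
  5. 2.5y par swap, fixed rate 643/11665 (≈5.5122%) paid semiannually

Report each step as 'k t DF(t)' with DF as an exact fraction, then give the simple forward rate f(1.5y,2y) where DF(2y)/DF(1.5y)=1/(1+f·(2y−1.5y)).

step 1 [0.5y] zero: DF = P = 9797/10000 ≈ 0.979700
step 2 [1y] swap r/2=311/19486: DF=(1 − 311/19486·(0.979700))/(1+311/19486) = 9689/10000 ≈ 0.968900
step 3 [1.5y] bond c/2=33/800: DF=(8392437/8000000 − 33/800·(0.979700+0.968900))/(1+33/800) = 9303/10000 ≈ 0.930300
step 4 [2y] zero: DF = P = 9157/10000 ≈ 0.915700
step 5 [2.5y] swap r/2=643/23330: DF=(1 − 643/23330·(0.979700+0.968900+0.930300+0.915700))/(1+643/23330) = 4357/5000 ≈ 0.871400

1 1/2 9797/10000
2 1 9689/10000
3 3/2 9303/10000
4 2 9157/10000
5 5/2 4357/5000
f(1.5y,2y) = ((9303/10000)/(9157/10000) − 1)/(1/2) = 292/9157 ≈ 3.1888%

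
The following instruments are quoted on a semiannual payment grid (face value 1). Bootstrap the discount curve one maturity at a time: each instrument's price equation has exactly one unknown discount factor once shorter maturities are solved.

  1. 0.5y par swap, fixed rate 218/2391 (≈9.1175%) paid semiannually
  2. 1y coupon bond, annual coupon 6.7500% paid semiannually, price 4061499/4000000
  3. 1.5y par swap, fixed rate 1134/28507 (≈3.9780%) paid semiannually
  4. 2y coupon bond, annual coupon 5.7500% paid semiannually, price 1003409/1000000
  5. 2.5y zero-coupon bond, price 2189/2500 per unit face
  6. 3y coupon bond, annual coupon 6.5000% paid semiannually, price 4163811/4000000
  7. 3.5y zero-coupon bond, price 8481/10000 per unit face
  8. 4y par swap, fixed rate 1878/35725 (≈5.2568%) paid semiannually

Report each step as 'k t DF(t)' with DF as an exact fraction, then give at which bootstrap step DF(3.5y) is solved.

1 1/2 2391/2500
2 1 951/1000
3 3/2 9433/10000
4 2 8957/10000
5 5/2 2189/2500
6 3 8627/10000
7 7/2 8481/10000
8 4 4061/5000
DF(3.5y) is solved at step 7

step 1 [0.5y] swap r/2=109/2391: DF=(1 − 109/2391·(0))/(1+109/2391) = 2391/2500 ≈ 0.956400
step 2 [1y] bond c/2=27/800: DF=(4061499/4000000 − 27/800·(0.956400))/(1+27/800) = 951/1000 ≈ 0.951000
step 3 [1.5y] swap r/2=567/28507: DF=(1 − 567/28507·(0.956400+0.951000))/(1+567/28507) = 9433/10000 ≈ 0.943300
step 4 [2y] bond c/2=23/800: DF=(1003409/1000000 − 23/800·(0.956400+0.951000+0.943300))/(1+23/800) = 8957/10000 ≈ 0.895700
step 5 [2.5y] zero: DF = P = 2189/2500 ≈ 0.875600
step 6 [3y] bond c/2=13/400: DF=(4163811/4000000 − 13/400·(0.956400+0.951000+0.943300+0.895700+0.875600))/(1+13/400) = 8627/10000 ≈ 0.862700
step 7 [3.5y] zero: DF = P = 8481/10000 ≈ 0.848100
step 8 [4y] swap r/2=939/35725: DF=(1 − 939/35725·(0.956400+0.951000+0.943300+0.895700+0.875600+0.862700+0.848100))/(1+939/35725) = 4061/5000 ≈ 0.812200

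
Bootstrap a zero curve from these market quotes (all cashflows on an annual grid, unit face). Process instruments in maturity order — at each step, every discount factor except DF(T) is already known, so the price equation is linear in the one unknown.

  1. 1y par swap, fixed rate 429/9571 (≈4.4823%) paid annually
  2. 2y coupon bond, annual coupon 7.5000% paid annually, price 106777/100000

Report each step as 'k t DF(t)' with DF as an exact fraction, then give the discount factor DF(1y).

step 1 [1y] swap r/1=429/9571: DF=(1 − 429/9571·(0))/(1+429/9571) = 9571/10000 ≈ 0.957100
step 2 [2y] bond c/1=3/40: DF=(106777/100000 − 3/40·(0.957100))/(1+3/40) = 1853/2000 ≈ 0.926500

1 1 9571/10000
2 2 1853/2000
DF(1y) = 9571/10000 ≈ 0.957100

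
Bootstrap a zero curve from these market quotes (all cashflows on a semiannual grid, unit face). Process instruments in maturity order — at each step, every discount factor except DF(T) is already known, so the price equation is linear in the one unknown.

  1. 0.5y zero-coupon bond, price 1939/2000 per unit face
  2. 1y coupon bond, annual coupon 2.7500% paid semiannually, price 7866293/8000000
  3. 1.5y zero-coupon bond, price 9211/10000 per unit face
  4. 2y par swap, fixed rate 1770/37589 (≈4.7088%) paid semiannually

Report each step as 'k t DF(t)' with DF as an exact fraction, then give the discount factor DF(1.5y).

step 1 [0.5y] zero: DF = P = 1939/2000 ≈ 0.969500
step 2 [1y] bond c/2=11/800: DF=(7866293/8000000 − 11/800·(0.969500))/(1+11/800) = 598/625 ≈ 0.956800
step 3 [1.5y] zero: DF = P = 9211/10000 ≈ 0.921100
step 4 [2y] swap r/2=885/37589: DF=(1 − 885/37589·(0.969500+0.956800+0.921100))/(1+885/37589) = 1823/2000 ≈ 0.911500

1 1/2 1939/2000
2 1 598/625
3 3/2 9211/10000
4 2 1823/2000
DF(1.5y) = 9211/10000 ≈ 0.921100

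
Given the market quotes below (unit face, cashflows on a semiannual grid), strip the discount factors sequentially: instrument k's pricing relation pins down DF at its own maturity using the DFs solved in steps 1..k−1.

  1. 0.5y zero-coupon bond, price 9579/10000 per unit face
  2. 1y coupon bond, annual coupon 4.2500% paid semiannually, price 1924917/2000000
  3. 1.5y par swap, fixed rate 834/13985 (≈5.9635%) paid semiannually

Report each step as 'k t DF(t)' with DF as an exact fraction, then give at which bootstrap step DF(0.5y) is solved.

1 1/2 9579/10000
2 1 369/400
3 3/2 4583/5000
DF(0.5y) is solved at step 1

step 1 [0.5y] zero: DF = P = 9579/10000 ≈ 0.957900
step 2 [1y] bond c/2=17/800: DF=(1924917/2000000 − 17/800·(0.957900))/(1+17/800) = 369/400 ≈ 0.922500
step 3 [1.5y] swap r/2=417/13985: DF=(1 − 417/13985·(0.957900+0.922500))/(1+417/13985) = 4583/5000 ≈ 0.916600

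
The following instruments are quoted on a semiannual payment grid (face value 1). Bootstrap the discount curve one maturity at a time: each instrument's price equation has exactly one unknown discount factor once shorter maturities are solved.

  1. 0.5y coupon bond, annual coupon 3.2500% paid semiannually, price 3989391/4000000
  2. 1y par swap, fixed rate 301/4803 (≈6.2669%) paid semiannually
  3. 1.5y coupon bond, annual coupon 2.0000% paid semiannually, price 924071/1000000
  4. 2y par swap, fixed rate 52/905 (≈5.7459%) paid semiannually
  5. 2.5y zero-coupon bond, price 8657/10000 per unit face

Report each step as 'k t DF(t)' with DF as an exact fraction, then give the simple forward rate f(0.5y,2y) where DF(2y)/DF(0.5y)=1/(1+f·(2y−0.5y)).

step 1 [0.5y] bond c/2=13/800: DF=(3989391/4000000 − 13/800·(0))/(1+13/800) = 4907/5000 ≈ 0.981400
step 2 [1y] swap r/2=301/9606: DF=(1 − 301/9606·(0.981400))/(1+301/9606) = 4699/5000 ≈ 0.939800
step 3 [1.5y] bond c/2=1/100: DF=(924071/1000000 − 1/100·(0.981400+0.939800))/(1+1/100) = 8959/10000 ≈ 0.895900
step 4 [2y] swap r/2=26/905: DF=(1 − 26/905·(0.981400+0.939800+0.895900))/(1+26/905) = 4467/5000 ≈ 0.893400
step 5 [2.5y] zero: DF = P = 8657/10000 ≈ 0.865700

1 1/2 4907/5000
2 1 4699/5000
3 3/2 8959/10000
4 2 4467/5000
5 5/2 8657/10000
f(0.5y,2y) = ((4907/5000)/(4467/5000) − 1)/(3/2) = 880/13401 ≈ 6.5667%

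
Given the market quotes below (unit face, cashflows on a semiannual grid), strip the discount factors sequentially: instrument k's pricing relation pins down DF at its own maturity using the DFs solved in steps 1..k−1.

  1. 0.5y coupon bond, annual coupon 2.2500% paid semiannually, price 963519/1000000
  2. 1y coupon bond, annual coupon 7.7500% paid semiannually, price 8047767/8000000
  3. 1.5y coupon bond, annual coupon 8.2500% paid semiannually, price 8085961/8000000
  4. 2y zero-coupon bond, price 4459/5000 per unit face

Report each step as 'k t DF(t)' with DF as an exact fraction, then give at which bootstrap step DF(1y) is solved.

1 1/2 1191/1250
2 1 9329/10000
3 3/2 112/125
4 2 4459/5000
DF(1y) is solved at step 2

step 1 [0.5y] bond c/2=9/800: DF=(963519/1000000 − 9/800·(0))/(1+9/800) = 1191/1250 ≈ 0.952800
step 2 [1y] bond c/2=31/800: DF=(8047767/8000000 − 31/800·(0.952800))/(1+31/800) = 9329/10000 ≈ 0.932900
step 3 [1.5y] bond c/2=33/800: DF=(8085961/8000000 − 33/800·(0.952800+0.932900))/(1+33/800) = 112/125 ≈ 0.896000
step 4 [2y] zero: DF = P = 4459/5000 ≈ 0.891800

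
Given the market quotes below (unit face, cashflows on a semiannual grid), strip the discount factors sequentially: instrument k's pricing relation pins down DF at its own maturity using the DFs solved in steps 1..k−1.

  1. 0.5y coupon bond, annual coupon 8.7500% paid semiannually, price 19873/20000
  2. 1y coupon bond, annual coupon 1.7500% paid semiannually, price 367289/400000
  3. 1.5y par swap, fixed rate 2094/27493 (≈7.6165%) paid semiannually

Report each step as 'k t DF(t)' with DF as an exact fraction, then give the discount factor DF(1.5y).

1 1/2 119/125
2 1 451/500
3 3/2 8953/10000
DF(1.5y) = 8953/10000 ≈ 0.895300

step 1 [0.5y] bond c/2=7/160: DF=(19873/20000 − 7/160·(0))/(1+7/160) = 119/125 ≈ 0.952000
step 2 [1y] bond c/2=7/800: DF=(367289/400000 − 7/800·(0.952000))/(1+7/800) = 451/500 ≈ 0.902000
step 3 [1.5y] swap r/2=1047/27493: DF=(1 − 1047/27493·(0.952000+0.902000))/(1+1047/27493) = 8953/10000 ≈ 0.895300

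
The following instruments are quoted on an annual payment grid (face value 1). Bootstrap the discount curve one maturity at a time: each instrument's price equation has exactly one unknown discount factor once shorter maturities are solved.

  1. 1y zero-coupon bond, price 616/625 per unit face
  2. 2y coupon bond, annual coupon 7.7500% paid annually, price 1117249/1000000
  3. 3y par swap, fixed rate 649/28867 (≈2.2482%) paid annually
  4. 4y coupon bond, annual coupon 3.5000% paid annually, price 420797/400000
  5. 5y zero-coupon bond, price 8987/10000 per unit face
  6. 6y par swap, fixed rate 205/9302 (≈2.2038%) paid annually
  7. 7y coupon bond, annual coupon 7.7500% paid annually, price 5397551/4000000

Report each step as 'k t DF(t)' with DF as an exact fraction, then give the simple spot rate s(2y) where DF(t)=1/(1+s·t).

1 1 616/625
2 2 483/500
3 3 9351/10000
4 4 2297/2500
5 5 8987/10000
6 6 877/1000
7 7 8509/10000
s(2y) = (1/(483/500) − 1)/(2) = 17/966 ≈ 1.7598%

step 1 [1y] zero: DF = P = 616/625 ≈ 0.985600
step 2 [2y] bond c/1=31/400: DF=(1117249/1000000 − 31/400·(0.985600))/(1+31/400) = 483/500 ≈ 0.966000
step 3 [3y] swap r/1=649/28867: DF=(1 − 649/28867·(0.985600+0.966000))/(1+649/28867) = 9351/10000 ≈ 0.935100
step 4 [4y] bond c/1=7/200: DF=(420797/400000 − 7/200·(0.985600+0.966000+0.935100))/(1+7/200) = 2297/2500 ≈ 0.918800
step 5 [5y] zero: DF = P = 8987/10000 ≈ 0.898700
step 6 [6y] swap r/1=205/9302: DF=(1 − 205/9302·(0.985600+0.966000+0.935100+0.918800+0.898700))/(1+205/9302) = 877/1000 ≈ 0.877000
step 7 [7y] bond c/1=31/400: DF=(5397551/4000000 − 31/400·(0.985600+0.966000+0.935100+0.918800+0.898700+0.877000))/(1+31/400) = 8509/10000 ≈ 0.850900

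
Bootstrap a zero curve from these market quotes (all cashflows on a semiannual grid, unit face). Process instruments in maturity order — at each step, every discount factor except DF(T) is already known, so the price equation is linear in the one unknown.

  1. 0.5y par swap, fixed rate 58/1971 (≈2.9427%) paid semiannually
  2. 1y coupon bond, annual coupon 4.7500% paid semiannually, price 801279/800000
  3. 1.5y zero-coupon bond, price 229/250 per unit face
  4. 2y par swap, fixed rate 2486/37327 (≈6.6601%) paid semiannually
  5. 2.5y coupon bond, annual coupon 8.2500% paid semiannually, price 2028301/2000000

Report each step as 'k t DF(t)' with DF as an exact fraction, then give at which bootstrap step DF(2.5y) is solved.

step 1 [0.5y] swap r/2=29/1971: DF=(1 − 29/1971·(0))/(1+29/1971) = 1971/2000 ≈ 0.985500
step 2 [1y] bond c/2=19/800: DF=(801279/800000 − 19/800·(0.985500))/(1+19/800) = 1911/2000 ≈ 0.955500
step 3 [1.5y] zero: DF = P = 229/250 ≈ 0.916000
step 4 [2y] swap r/2=1243/37327: DF=(1 − 1243/37327·(0.985500+0.955500+0.916000))/(1+1243/37327) = 8757/10000 ≈ 0.875700
step 5 [2.5y] bond c/2=33/800: DF=(2028301/2000000 − 33/800·(0.985500+0.955500+0.916000+0.875700))/(1+33/800) = 8261/10000 ≈ 0.826100

1 1/2 1971/2000
2 1 1911/2000
3 3/2 229/250
4 2 8757/10000
5 5/2 8261/10000
DF(2.5y) is solved at step 5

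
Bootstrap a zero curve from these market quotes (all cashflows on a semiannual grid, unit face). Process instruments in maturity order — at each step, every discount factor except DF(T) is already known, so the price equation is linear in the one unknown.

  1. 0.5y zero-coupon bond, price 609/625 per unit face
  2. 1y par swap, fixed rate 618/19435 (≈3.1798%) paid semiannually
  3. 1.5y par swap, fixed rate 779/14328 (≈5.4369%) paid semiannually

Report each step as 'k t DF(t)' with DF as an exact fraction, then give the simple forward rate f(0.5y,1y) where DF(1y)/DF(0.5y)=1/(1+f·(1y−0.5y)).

step 1 [0.5y] zero: DF = P = 609/625 ≈ 0.974400
step 2 [1y] swap r/2=309/19435: DF=(1 − 309/19435·(0.974400))/(1+309/19435) = 9691/10000 ≈ 0.969100
step 3 [1.5y] swap r/2=779/28656: DF=(1 − 779/28656·(0.974400+0.969100))/(1+779/28656) = 9221/10000 ≈ 0.922100

1 1/2 609/625
2 1 9691/10000
3 3/2 9221/10000
f(0.5y,1y) = ((609/625)/(9691/10000) − 1)/(1/2) = 106/9691 ≈ 1.0938%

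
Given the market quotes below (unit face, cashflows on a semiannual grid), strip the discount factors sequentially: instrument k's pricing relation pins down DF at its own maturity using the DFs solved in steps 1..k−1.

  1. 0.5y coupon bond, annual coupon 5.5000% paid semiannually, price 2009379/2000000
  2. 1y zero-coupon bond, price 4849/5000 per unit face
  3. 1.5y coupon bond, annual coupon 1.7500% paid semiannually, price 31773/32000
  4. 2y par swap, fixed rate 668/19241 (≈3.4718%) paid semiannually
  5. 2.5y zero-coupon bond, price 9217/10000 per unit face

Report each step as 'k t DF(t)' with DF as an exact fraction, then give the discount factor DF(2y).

1 1/2 4889/5000
2 1 4849/5000
3 3/2 4837/5000
4 2 2333/2500
5 5/2 9217/10000
DF(2y) = 2333/2500 ≈ 0.933200

step 1 [0.5y] bond c/2=11/400: DF=(2009379/2000000 − 11/400·(0))/(1+11/400) = 4889/5000 ≈ 0.977800
step 2 [1y] zero: DF = P = 4849/5000 ≈ 0.969800
step 3 [1.5y] bond c/2=7/800: DF=(31773/32000 − 7/800·(0.977800+0.969800))/(1+7/800) = 4837/5000 ≈ 0.967400
step 4 [2y] swap r/2=334/19241: DF=(1 − 334/19241·(0.977800+0.969800+0.967400))/(1+334/19241) = 2333/2500 ≈ 0.933200
step 5 [2.5y] zero: DF = P = 9217/10000 ≈ 0.921700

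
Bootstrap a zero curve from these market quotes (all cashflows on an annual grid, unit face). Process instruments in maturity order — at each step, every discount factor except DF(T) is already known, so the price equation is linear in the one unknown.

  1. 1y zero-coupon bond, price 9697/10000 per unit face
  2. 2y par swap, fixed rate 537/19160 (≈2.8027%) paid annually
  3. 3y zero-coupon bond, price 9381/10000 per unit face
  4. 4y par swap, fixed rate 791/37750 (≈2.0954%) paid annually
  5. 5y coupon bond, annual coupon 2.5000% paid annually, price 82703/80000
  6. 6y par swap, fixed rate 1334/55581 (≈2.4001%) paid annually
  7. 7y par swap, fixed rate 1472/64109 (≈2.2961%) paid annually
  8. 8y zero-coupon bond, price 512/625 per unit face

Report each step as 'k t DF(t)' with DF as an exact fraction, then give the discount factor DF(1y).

1 1 9697/10000
2 2 9463/10000
3 3 9381/10000
4 4 9209/10000
5 5 1833/2000
6 6 4333/5000
7 7 533/625
8 8 512/625
DF(1y) = 9697/10000 ≈ 0.969700

step 1 [1y] zero: DF = P = 9697/10000 ≈ 0.969700
step 2 [2y] swap r/1=537/19160: DF=(1 − 537/19160·(0.969700))/(1+537/19160) = 9463/10000 ≈ 0.946300
step 3 [3y] zero: DF = P = 9381/10000 ≈ 0.938100
step 4 [4y] swap r/1=791/37750: DF=(1 − 791/37750·(0.969700+0.946300+0.938100))/(1+791/37750) = 9209/10000 ≈ 0.920900
step 5 [5y] bond c/1=1/40: DF=(82703/80000 − 1/40·(0.969700+0.946300+0.938100+0.920900))/(1+1/40) = 1833/2000 ≈ 0.916500
step 6 [6y] swap r/1=1334/55581: DF=(1 − 1334/55581·(0.969700+0.946300+0.938100+0.920900+0.916500))/(1+1334/55581) = 4333/5000 ≈ 0.866600
step 7 [7y] swap r/1=1472/64109: DF=(1 − 1472/64109·(0.969700+0.946300+0.938100+0.920900+0.916500+0.866600))/(1+1472/64109) = 533/625 ≈ 0.852800
step 8 [8y] zero: DF = P = 512/625 ≈ 0.819200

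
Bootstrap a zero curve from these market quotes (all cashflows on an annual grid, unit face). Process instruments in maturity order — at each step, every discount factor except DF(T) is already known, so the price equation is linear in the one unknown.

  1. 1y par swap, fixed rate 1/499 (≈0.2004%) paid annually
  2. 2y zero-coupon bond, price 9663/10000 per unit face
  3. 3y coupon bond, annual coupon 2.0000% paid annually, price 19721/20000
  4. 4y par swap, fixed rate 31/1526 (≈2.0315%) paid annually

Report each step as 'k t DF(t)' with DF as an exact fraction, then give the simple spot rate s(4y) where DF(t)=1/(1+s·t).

1 1 499/500
2 2 9663/10000
3 3 4641/5000
4 4 369/400
s(4y) = (1/(369/400) − 1)/(4) = 31/1476 ≈ 2.1003%

step 1 [1y] swap r/1=1/499: DF=(1 − 1/499·(0))/(1+1/499) = 499/500 ≈ 0.998000
step 2 [2y] zero: DF = P = 9663/10000 ≈ 0.966300
step 3 [3y] bond c/1=1/50: DF=(19721/20000 − 1/50·(0.998000+0.966300))/(1+1/50) = 4641/5000 ≈ 0.928200
step 4 [4y] swap r/1=31/1526: DF=(1 − 31/1526·(0.998000+0.966300+0.928200))/(1+31/1526) = 369/400 ≈ 0.922500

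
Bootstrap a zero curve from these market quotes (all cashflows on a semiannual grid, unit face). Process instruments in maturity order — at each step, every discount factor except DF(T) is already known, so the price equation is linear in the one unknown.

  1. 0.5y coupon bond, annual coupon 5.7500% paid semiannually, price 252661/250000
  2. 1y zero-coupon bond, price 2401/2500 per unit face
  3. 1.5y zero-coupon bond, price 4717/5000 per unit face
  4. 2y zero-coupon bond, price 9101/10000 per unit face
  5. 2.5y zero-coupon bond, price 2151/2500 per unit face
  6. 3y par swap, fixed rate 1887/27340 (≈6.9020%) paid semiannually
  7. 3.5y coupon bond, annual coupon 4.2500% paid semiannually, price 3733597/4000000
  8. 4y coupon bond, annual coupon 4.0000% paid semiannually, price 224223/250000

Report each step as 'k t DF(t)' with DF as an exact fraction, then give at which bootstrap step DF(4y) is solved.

1 1/2 614/625
2 1 2401/2500
3 3/2 4717/5000
4 2 9101/10000
5 5/2 2151/2500
6 3 8113/10000
7 7/2 4001/5000
8 4 1891/2500
DF(4y) is solved at step 8

step 1 [0.5y] bond c/2=23/800: DF=(252661/250000 − 23/800·(0))/(1+23/800) = 614/625 ≈ 0.982400
step 2 [1y] zero: DF = P = 2401/2500 ≈ 0.960400
step 3 [1.5y] zero: DF = P = 4717/5000 ≈ 0.943400
step 4 [2y] zero: DF = P = 9101/10000 ≈ 0.910100
step 5 [2.5y] zero: DF = P = 2151/2500 ≈ 0.860400
step 6 [3y] swap r/2=1887/54680: DF=(1 − 1887/54680·(0.982400+0.960400+0.943400+0.910100+0.860400))/(1+1887/54680) = 8113/10000 ≈ 0.811300
step 7 [3.5y] bond c/2=17/800: DF=(3733597/4000000 − 17/800·(0.982400+0.960400+0.943400+0.910100+0.860400+0.811300))/(1+17/800) = 4001/5000 ≈ 0.800200
step 8 [4y] bond c/2=1/50: DF=(224223/250000 − 1/50·(0.982400+0.960400+0.943400+0.910100+0.860400+0.811300+0.800200))/(1+1/50) = 1891/2500 ≈ 0.756400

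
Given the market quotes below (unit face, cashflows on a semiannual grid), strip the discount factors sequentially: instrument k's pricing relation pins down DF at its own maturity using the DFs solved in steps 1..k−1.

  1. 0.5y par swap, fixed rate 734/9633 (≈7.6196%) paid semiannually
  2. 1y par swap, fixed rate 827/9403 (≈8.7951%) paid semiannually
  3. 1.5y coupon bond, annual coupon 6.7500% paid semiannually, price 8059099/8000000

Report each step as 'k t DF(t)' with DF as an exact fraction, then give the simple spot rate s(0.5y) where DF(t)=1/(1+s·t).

step 1 [0.5y] swap r/2=367/9633: DF=(1 − 367/9633·(0))/(1+367/9633) = 9633/10000 ≈ 0.963300
step 2 [1y] swap r/2=827/18806: DF=(1 − 827/18806·(0.963300))/(1+827/18806) = 9173/10000 ≈ 0.917300
step 3 [1.5y] bond c/2=27/800: DF=(8059099/8000000 − 27/800·(0.963300+0.917300))/(1+27/800) = 9131/10000 ≈ 0.913100

1 1/2 9633/10000
2 1 9173/10000
3 3/2 9131/10000
s(0.5y) = (1/(9633/10000) − 1)/(1/2) = 734/9633 ≈ 7.6196%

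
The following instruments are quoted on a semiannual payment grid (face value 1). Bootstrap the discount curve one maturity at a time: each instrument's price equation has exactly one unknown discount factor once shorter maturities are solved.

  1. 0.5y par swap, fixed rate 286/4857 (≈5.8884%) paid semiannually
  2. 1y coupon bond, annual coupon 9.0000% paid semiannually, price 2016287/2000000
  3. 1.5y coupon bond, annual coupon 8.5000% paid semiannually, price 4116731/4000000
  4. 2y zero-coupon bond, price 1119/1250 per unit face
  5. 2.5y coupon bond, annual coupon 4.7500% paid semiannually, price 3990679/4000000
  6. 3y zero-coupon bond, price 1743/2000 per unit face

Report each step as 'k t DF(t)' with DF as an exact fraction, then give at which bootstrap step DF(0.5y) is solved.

step 1 [0.5y] swap r/2=143/4857: DF=(1 − 143/4857·(0))/(1+143/4857) = 4857/5000 ≈ 0.971400
step 2 [1y] bond c/2=9/200: DF=(2016287/2000000 − 9/200·(0.971400))/(1+9/200) = 9229/10000 ≈ 0.922900
step 3 [1.5y] bond c/2=17/400: DF=(4116731/4000000 − 17/400·(0.971400+0.922900))/(1+17/400) = 91/100 ≈ 0.910000
step 4 [2y] zero: DF = P = 1119/1250 ≈ 0.895200
step 5 [2.5y] bond c/2=19/800: DF=(3990679/4000000 − 19/800·(0.971400+0.922900+0.910000+0.895200))/(1+19/800) = 8887/10000 ≈ 0.888700
step 6 [3y] zero: DF = P = 1743/2000 ≈ 0.871500

1 1/2 4857/5000
2 1 9229/10000
3 3/2 91/100
4 2 1119/1250
5 5/2 8887/10000
6 3 1743/2000
DF(0.5y) is solved at step 1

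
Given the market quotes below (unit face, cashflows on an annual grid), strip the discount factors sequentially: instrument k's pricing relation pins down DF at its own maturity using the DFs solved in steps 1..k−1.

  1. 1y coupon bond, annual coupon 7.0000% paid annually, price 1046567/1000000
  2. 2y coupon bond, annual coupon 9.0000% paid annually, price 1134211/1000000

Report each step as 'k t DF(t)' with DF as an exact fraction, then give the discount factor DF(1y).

step 1 [1y] bond c/1=7/100: DF=(1046567/1000000 − 7/100·(0))/(1+7/100) = 9781/10000 ≈ 0.978100
step 2 [2y] bond c/1=9/100: DF=(1134211/1000000 − 9/100·(0.978100))/(1+9/100) = 4799/5000 ≈ 0.959800

1 1 9781/10000
2 2 4799/5000
DF(1y) = 9781/10000 ≈ 0.978100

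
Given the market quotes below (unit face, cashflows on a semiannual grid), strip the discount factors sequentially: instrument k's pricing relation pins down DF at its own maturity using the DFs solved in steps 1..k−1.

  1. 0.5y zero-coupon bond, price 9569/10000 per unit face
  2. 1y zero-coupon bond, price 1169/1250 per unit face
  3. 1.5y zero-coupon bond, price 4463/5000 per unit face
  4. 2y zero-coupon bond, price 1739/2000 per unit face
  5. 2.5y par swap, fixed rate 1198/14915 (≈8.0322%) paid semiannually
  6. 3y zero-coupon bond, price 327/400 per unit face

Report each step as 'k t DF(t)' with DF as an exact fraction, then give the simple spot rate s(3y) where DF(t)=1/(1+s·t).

step 1 [0.5y] zero: DF = P = 9569/10000 ≈ 0.956900
step 2 [1y] zero: DF = P = 1169/1250 ≈ 0.935200
step 3 [1.5y] zero: DF = P = 4463/5000 ≈ 0.892600
step 4 [2y] zero: DF = P = 1739/2000 ≈ 0.869500
step 5 [2.5y] swap r/2=599/14915: DF=(1 − 599/14915·(0.956900+0.935200+0.892600+0.869500))/(1+599/14915) = 8203/10000 ≈ 0.820300
step 6 [3y] zero: DF = P = 327/400 ≈ 0.817500

1 1/2 9569/10000
2 1 1169/1250
3 3/2 4463/5000
4 2 1739/2000
5 5/2 8203/10000
6 3 327/400
s(3y) = (1/(327/400) − 1)/(3) = 73/981 ≈ 7.4414%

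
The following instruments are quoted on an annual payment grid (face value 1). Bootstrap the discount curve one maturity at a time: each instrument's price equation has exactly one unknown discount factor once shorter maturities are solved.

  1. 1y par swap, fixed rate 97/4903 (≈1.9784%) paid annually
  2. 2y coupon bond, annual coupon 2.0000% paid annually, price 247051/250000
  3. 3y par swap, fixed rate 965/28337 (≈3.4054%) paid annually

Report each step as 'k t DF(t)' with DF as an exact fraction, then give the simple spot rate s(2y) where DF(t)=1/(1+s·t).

step 1 [1y] swap r/1=97/4903: DF=(1 − 97/4903·(0))/(1+97/4903) = 4903/5000 ≈ 0.980600
step 2 [2y] bond c/1=1/50: DF=(247051/250000 − 1/50·(0.980600))/(1+1/50) = 1187/1250 ≈ 0.949600
step 3 [3y] swap r/1=965/28337: DF=(1 − 965/28337·(0.980600+0.949600))/(1+965/28337) = 1807/2000 ≈ 0.903500

1 1 4903/5000
2 2 1187/1250
3 3 1807/2000
s(2y) = (1/(1187/1250) − 1)/(2) = 63/2374 ≈ 2.6537%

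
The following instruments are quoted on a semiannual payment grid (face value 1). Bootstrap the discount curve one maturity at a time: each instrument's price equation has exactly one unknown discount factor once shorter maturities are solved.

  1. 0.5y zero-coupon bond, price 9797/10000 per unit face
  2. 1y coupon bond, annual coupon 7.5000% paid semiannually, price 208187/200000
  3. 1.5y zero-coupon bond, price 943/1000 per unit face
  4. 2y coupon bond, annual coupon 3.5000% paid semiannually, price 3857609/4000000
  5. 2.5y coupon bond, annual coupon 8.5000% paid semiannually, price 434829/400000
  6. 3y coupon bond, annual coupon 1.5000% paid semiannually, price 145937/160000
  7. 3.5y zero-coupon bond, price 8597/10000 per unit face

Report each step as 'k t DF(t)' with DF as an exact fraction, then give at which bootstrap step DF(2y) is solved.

step 1 [0.5y] zero: DF = P = 9797/10000 ≈ 0.979700
step 2 [1y] bond c/2=3/80: DF=(208187/200000 − 3/80·(0.979700))/(1+3/80) = 9679/10000 ≈ 0.967900
step 3 [1.5y] zero: DF = P = 943/1000 ≈ 0.943000
step 4 [2y] bond c/2=7/400: DF=(3857609/4000000 − 7/400·(0.979700+0.967900+0.943000))/(1+7/400) = 8981/10000 ≈ 0.898100
step 5 [2.5y] bond c/2=17/400: DF=(434829/400000 − 17/400·(0.979700+0.967900+0.943000+0.898100))/(1+17/400) = 8883/10000 ≈ 0.888300
step 6 [3y] bond c/2=3/400: DF=(145937/160000 − 3/400·(0.979700+0.967900+0.943000+0.898100+0.888300))/(1+3/400) = 1741/2000 ≈ 0.870500
step 7 [3.5y] zero: DF = P = 8597/10000 ≈ 0.859700

1 1/2 9797/10000
2 1 9679/10000
3 3/2 943/1000
4 2 8981/10000
5 5/2 8883/10000
6 3 1741/2000
7 7/2 8597/10000
DF(2y) is solved at step 4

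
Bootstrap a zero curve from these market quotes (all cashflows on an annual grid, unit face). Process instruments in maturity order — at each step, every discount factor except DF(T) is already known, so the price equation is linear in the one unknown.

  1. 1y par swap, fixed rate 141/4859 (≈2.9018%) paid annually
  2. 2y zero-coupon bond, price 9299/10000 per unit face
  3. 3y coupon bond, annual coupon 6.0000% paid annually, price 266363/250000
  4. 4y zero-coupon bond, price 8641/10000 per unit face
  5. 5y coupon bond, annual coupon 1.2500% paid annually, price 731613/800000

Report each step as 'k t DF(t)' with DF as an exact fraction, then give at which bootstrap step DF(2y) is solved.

step 1 [1y] swap r/1=141/4859: DF=(1 − 141/4859·(0))/(1+141/4859) = 4859/5000 ≈ 0.971800
step 2 [2y] zero: DF = P = 9299/10000 ≈ 0.929900
step 3 [3y] bond c/1=3/50: DF=(266363/250000 − 3/50·(0.971800+0.929900))/(1+3/50) = 359/400 ≈ 0.897500
step 4 [4y] zero: DF = P = 8641/10000 ≈ 0.864100
step 5 [5y] bond c/1=1/80: DF=(731613/800000 − 1/80·(0.971800+0.929900+0.897500+0.864100))/(1+1/80) = 429/500 ≈ 0.858000

1 1 4859/5000
2 2 9299/10000
3 3 359/400
4 4 8641/10000
5 5 429/500
DF(2y) is solved at step 2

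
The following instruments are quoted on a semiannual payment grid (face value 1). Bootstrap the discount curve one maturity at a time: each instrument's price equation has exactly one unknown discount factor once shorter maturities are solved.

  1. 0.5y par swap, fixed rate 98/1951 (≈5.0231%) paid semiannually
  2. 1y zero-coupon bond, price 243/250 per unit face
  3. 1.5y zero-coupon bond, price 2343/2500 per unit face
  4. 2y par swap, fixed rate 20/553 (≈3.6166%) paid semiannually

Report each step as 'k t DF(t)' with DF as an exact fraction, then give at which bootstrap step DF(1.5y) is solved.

1 1/2 1951/2000
2 1 243/250
3 3/2 2343/2500
4 2 931/1000
DF(1.5y) is solved at step 3

step 1 [0.5y] swap r/2=49/1951: DF=(1 − 49/1951·(0))/(1+49/1951) = 1951/2000 ≈ 0.975500
step 2 [1y] zero: DF = P = 243/250 ≈ 0.972000
step 3 [1.5y] zero: DF = P = 2343/2500 ≈ 0.937200
step 4 [2y] swap r/2=10/553: DF=(1 − 10/553·(0.975500+0.972000+0.937200))/(1+10/553) = 931/1000 ≈ 0.931000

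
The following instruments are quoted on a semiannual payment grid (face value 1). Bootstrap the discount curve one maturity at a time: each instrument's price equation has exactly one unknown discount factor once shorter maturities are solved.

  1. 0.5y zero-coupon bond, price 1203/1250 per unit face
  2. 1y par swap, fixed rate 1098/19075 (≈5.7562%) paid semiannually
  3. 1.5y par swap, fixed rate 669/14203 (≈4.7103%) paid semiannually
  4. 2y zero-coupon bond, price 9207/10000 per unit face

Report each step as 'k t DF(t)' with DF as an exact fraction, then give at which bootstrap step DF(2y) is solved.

1 1/2 1203/1250
2 1 9451/10000
3 3/2 9331/10000
4 2 9207/10000
DF(2y) is solved at step 4

step 1 [0.5y] zero: DF = P = 1203/1250 ≈ 0.962400
step 2 [1y] swap r/2=549/19075: DF=(1 − 549/19075·(0.962400))/(1+549/19075) = 9451/10000 ≈ 0.945100
step 3 [1.5y] swap r/2=669/28406: DF=(1 − 669/28406·(0.962400+0.945100))/(1+669/28406) = 9331/10000 ≈ 0.933100
step 4 [2y] zero: DF = P = 9207/10000 ≈ 0.920700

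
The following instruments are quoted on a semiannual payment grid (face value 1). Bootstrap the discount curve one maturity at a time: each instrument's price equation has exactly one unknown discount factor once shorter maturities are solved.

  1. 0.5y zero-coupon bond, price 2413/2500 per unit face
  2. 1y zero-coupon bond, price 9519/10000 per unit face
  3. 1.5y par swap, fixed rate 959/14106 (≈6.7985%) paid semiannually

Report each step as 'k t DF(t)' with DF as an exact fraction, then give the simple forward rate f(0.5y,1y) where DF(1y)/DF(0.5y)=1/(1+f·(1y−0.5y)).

step 1 [0.5y] zero: DF = P = 2413/2500 ≈ 0.965200
step 2 [1y] zero: DF = P = 9519/10000 ≈ 0.951900
step 3 [1.5y] swap r/2=959/28212: DF=(1 − 959/28212·(0.965200+0.951900))/(1+959/28212) = 9041/10000 ≈ 0.904100

1 1/2 2413/2500
2 1 9519/10000
3 3/2 9041/10000
f(0.5y,1y) = ((2413/2500)/(9519/10000) − 1)/(1/2) = 14/501 ≈ 2.7944%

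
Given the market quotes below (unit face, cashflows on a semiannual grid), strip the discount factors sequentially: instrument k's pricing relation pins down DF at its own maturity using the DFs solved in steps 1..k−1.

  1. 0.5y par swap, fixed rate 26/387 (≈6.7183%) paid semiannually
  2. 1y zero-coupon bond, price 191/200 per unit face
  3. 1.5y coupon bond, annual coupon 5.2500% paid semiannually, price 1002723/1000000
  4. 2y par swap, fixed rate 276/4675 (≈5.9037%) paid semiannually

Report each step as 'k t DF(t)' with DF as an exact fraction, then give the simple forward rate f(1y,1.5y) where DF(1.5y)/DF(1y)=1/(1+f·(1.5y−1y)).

1 1/2 387/400
2 1 191/200
3 3/2 9279/10000
4 2 556/625
f(1y,1.5y) = ((191/200)/(9279/10000) − 1)/(1/2) = 542/9279 ≈ 5.8411%

step 1 [0.5y] swap r/2=13/387: DF=(1 − 13/387·(0))/(1+13/387) = 387/400 ≈ 0.967500
step 2 [1y] zero: DF = P = 191/200 ≈ 0.955000
step 3 [1.5y] bond c/2=21/800: DF=(1002723/1000000 − 21/800·(0.967500+0.955000))/(1+21/800) = 9279/10000 ≈ 0.927900
step 4 [2y] swap r/2=138/4675: DF=(1 − 138/4675·(0.967500+0.955000+0.927900))/(1+138/4675) = 556/625 ≈ 0.889600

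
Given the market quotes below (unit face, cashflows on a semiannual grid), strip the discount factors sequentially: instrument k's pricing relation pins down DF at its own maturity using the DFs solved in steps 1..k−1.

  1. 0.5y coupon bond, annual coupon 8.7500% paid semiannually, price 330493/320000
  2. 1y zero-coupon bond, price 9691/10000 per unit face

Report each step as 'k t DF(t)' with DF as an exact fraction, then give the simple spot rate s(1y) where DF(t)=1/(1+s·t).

step 1 [0.5y] bond c/2=7/160: DF=(330493/320000 − 7/160·(0))/(1+7/160) = 1979/2000 ≈ 0.989500
step 2 [1y] zero: DF = P = 9691/10000 ≈ 0.969100

1 1/2 1979/2000
2 1 9691/10000
s(1y) = (1/(9691/10000) − 1)/(1) = 309/9691 ≈ 3.1885%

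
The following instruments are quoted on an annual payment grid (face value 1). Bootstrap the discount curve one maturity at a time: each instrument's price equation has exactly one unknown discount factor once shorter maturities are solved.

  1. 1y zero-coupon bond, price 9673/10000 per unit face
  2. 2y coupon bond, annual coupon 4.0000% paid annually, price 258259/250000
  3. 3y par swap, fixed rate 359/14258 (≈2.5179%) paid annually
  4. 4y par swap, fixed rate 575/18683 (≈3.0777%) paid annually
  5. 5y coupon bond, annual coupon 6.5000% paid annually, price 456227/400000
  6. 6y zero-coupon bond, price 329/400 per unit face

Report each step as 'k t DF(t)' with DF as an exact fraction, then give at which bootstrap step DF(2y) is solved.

1 1 9673/10000
2 2 9561/10000
3 3 4641/5000
4 4 177/200
5 5 8429/10000
6 6 329/400
DF(2y) is solved at step 2

step 1 [1y] zero: DF = P = 9673/10000 ≈ 0.967300
step 2 [2y] bond c/1=1/25: DF=(258259/250000 − 1/25·(0.967300))/(1+1/25) = 9561/10000 ≈ 0.956100
step 3 [3y] swap r/1=359/14258: DF=(1 − 359/14258·(0.967300+0.956100))/(1+359/14258) = 4641/5000 ≈ 0.928200
step 4 [4y] swap r/1=575/18683: DF=(1 − 575/18683·(0.967300+0.956100+0.928200))/(1+575/18683) = 177/200 ≈ 0.885000
step 5 [5y] bond c/1=13/200: DF=(456227/400000 − 13/200·(0.967300+0.956100+0.928200+0.885000))/(1+13/200) = 8429/10000 ≈ 0.842900
step 6 [6y] zero: DF = P = 329/400 ≈ 0.822500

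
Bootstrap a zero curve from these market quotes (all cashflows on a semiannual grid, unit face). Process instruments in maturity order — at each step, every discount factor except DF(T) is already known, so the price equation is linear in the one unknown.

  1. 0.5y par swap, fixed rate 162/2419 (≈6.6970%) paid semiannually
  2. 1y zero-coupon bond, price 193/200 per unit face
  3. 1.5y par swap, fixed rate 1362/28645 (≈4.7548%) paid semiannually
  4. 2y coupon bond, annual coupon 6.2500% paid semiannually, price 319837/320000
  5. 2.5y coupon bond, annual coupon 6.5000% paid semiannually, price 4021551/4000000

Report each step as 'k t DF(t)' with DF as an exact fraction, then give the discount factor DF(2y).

1 1/2 2419/2500
2 1 193/200
3 3/2 9319/10000
4 2 1103/1250
5 5/2 4279/5000
DF(2y) = 1103/1250 ≈ 0.882400

step 1 [0.5y] swap r/2=81/2419: DF=(1 − 81/2419·(0))/(1+81/2419) = 2419/2500 ≈ 0.967600
step 2 [1y] zero: DF = P = 193/200 ≈ 0.965000
step 3 [1.5y] swap r/2=681/28645: DF=(1 − 681/28645·(0.967600+0.965000))/(1+681/28645) = 9319/10000 ≈ 0.931900
step 4 [2y] bond c/2=1/32: DF=(319837/320000 − 1/32·(0.967600+0.965000+0.931900))/(1+1/32) = 1103/1250 ≈ 0.882400
step 5 [2.5y] bond c/2=13/400: DF=(4021551/4000000 − 13/400·(0.967600+0.965000+0.931900+0.882400))/(1+13/400) = 4279/5000 ≈ 0.855800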